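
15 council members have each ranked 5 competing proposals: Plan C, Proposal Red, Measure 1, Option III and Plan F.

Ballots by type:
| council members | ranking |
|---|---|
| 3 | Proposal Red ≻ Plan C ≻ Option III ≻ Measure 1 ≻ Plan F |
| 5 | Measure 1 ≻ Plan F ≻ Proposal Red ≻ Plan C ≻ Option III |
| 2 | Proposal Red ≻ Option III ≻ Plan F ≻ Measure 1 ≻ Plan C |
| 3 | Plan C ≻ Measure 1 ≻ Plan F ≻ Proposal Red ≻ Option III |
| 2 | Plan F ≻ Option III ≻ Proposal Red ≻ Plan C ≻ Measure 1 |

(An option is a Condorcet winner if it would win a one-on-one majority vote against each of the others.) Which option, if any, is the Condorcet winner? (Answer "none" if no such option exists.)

Head-to-head results (15 council members):
Plan C–Proposal Red: Proposal Red 12–3.
Plan C vs Measure 1: Plan C, 8–7.
Plan C–Option III: Plan C 11–4.
Plan C vs Plan F: Plan F, 9–6.
Proposal Red vs Measure 1: Measure 1, 8–7.
Proposal Red vs Option III: Proposal Red, 13–2.
Proposal Red vs Plan F: Plan F wins 10–5.
Measure 1 vs Option III: Measure 1, 8–7.
Measure 1 vs Plan F: Measure 1 wins 11–4.
Option III–Plan F: Plan F 10–5.
Every option loses at least once (Plan C loses to Proposal Red; Proposal Red loses to Measure 1; Measure 1 loses to Plan C; Option III loses to Plan C; Plan F loses to Measure 1). The majority relation contains the cycle Plan C beats Measure 1 beats Proposal Red beats Plan C, so there is no Condorcet winner.

none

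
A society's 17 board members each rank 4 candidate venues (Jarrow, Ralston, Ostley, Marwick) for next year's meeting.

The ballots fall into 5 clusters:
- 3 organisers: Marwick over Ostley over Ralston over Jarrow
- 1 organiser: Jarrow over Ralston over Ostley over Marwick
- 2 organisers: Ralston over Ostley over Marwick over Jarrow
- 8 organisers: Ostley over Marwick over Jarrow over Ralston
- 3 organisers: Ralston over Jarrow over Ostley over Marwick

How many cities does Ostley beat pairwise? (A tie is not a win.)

3

Ostley against each rival (17 organisers):
Ostley vs Jarrow: Ostley, 13–4.
Ostley vs Ralston: Ostley preferred on 3+8 = 11 ballots; Ostley wins 11–6.
Ostley vs Marwick: 14 to 3, Ostley.
Ostley beats Jarrow, Ralston, Marwick — 3 pairwise wins.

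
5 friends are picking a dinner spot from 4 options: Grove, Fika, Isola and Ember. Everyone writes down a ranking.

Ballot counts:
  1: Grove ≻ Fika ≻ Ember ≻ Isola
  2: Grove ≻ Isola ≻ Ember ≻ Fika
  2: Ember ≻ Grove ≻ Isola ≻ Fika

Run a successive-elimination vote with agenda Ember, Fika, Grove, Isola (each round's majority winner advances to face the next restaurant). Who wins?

Grove

Round 1: Ember vs Fika — 4–1, Ember advances.
Round 2: Ember vs Grove — 2–3, Grove advances.
Round 3: Grove vs Isola — 5–0, Grove advances.
The agenda winner is Grove.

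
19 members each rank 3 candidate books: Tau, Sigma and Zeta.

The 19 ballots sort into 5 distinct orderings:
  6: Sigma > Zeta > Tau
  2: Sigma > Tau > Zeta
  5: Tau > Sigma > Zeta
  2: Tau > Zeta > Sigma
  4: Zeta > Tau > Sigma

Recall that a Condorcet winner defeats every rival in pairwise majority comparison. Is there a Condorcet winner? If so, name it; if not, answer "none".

Pairwise majorities:
Tau vs Sigma: 5+2+4 = 11 for Tau, 8 for Sigma — Tau by 11–8.
Tau vs Zeta: Tau preferred on 2+5+2 = 9 ballots; Zeta wins 10–9.
Sigma vs Zeta: Sigma is ranked higher on 6+2+5 = 13 ballots, Zeta on 6. Sigma wins 13–6.
Every book loses at least once (Tau loses to Zeta; Sigma loses to Tau; Zeta loses to Sigma). The majority relation contains the cycle Tau beats Sigma beats Zeta beats Tau, so there is no Condorcet winner.

none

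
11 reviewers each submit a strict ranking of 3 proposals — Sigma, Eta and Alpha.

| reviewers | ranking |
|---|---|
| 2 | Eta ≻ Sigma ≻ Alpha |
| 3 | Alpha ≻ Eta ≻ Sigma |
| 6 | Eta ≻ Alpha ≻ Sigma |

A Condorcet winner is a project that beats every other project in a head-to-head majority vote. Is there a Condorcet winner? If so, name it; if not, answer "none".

Check each pair by majority over 11 ballots:
Sigma vs Eta: Sigma preferred on 0 ballots; Eta wins 11–0.
Sigma vs Alpha: Sigma is ranked higher on 2 ballots, Alpha on 9. Alpha wins 9–2.
Eta vs Alpha: Eta wins 8–3.
Eta wins every pairwise contest, so Eta is the Condorcet winner.

Eta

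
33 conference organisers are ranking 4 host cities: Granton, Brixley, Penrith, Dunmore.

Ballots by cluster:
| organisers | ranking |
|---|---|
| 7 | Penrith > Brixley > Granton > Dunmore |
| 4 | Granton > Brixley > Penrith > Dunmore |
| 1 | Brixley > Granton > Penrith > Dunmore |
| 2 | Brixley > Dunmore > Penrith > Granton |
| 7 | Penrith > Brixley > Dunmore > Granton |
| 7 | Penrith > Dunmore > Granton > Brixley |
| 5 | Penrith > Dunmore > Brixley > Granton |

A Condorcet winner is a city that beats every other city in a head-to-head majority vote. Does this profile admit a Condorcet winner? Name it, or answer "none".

Pairwise majorities:
Granton vs Brixley: 11 to 22, Brixley.
Granton vs Penrith: 4+1 = 5 for Granton, 28 for Penrith — Penrith by 28–5.
Granton vs Dunmore: Granton is ranked higher on 7+4+1 = 12 ballots, Dunmore on 21. Dunmore wins 21–12.
Brixley vs Penrith: 7 to 26, Penrith.
Brixley vs Dunmore: Brixley preferred on 7+4+1+2+7 = 21 ballots; Brixley wins 21–12.
Penrith vs Dunmore: Penrith preferred on 7+4+1+7+7+5 = 31 ballots; Penrith wins 31–2.
Penrith wins every pairwise contest, so Penrith is the Condorcet winner.

Penrith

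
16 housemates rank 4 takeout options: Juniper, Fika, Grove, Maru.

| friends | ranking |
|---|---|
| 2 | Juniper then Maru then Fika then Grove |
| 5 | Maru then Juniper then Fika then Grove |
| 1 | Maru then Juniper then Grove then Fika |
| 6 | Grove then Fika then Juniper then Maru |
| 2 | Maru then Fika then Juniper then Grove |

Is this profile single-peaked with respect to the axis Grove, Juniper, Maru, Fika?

no

Axis positions: Grove=1, Juniper=2, Maru=3, Fika=4.
Cluster 1 (peak Juniper at position 2): ranking walks positions 2-3-4-1, expanding outward from the peak — single-peaked.
Cluster 2 (peak Maru at position 3): ranking walks positions 3-2-4-1, expanding outward from the peak — single-peaked.
Cluster 3 (peak Maru at position 3): ranking walks positions 3-2-1-4, expanding outward from the peak — single-peaked.
Cluster 4: ranking walks positions 1-4-2-3; Fika is ranked above Juniper even though Juniper lies between Fika and the peak Grove on the axis — preferences dip and rise again. Not single-peaked.
Cluster 5 (peak Maru at position 3): ranking walks positions 3-4-2-1, expanding outward from the peak — single-peaked.
Cluster 4 violates single-peakedness, so the profile is not single-peaked on this axis.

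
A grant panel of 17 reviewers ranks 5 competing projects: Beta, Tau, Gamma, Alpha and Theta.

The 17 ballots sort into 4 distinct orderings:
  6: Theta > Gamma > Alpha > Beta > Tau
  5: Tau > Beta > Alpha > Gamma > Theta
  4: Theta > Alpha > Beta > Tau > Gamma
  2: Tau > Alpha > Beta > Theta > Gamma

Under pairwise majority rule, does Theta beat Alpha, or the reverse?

Ballots ranking Theta above Alpha: 6 + 4 = 10.
Ballots ranking Alpha above Theta: 17 − 10 = 7.
Theta wins the head-to-head 10–7.

Theta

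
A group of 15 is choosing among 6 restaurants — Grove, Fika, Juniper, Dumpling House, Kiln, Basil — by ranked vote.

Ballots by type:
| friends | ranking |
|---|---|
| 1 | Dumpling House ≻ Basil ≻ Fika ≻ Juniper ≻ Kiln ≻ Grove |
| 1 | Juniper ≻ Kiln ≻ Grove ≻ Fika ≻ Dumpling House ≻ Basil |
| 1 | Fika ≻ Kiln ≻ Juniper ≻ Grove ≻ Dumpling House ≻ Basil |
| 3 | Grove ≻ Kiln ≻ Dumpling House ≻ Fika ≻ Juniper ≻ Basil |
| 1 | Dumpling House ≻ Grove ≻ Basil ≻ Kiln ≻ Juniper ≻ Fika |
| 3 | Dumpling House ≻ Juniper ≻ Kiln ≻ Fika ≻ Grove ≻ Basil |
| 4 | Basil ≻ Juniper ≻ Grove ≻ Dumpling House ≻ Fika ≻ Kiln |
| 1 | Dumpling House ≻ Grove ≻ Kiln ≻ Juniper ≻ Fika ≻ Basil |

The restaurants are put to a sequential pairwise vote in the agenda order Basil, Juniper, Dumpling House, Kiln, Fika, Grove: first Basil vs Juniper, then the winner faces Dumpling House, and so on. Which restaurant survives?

Round 1: Basil vs Juniper — 6–9, Juniper advances.
Round 2: Juniper vs Dumpling House — 6–9, Dumpling House advances.
Round 3: Dumpling House vs Kiln — 10–5, Dumpling House advances.
Round 4: Dumpling House vs Fika — 13–2, Dumpling House advances.
Round 5: Dumpling House vs Grove — 6–9, Grove advances.
The agenda winner is Grove.

Grove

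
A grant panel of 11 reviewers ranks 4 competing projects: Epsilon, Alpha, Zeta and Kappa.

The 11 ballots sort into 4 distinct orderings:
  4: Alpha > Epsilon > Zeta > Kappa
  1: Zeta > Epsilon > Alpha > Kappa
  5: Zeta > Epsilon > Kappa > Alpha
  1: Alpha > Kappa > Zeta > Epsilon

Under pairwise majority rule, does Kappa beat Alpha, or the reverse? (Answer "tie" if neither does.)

Alpha

Ballots ranking Kappa above Alpha: 5.
Ballots ranking Alpha above Kappa: 11 − 5 = 6.
Alpha wins the head-to-head 6–5.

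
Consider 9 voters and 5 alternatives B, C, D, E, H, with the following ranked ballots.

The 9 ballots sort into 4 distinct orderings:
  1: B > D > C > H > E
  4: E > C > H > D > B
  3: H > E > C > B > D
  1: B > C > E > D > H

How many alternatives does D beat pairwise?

0

D against each rival (9 voters):
D vs B: B wins 5–4.
D vs C: D preferred on 1 ballot; C wins 8–1.
D vs E: 1 to 8, E.
D vs H: 1+1 = 2 for D, 7 for H — H by 7–2.
D beats no one; loses to B, C, E, H — 0 pairwise wins.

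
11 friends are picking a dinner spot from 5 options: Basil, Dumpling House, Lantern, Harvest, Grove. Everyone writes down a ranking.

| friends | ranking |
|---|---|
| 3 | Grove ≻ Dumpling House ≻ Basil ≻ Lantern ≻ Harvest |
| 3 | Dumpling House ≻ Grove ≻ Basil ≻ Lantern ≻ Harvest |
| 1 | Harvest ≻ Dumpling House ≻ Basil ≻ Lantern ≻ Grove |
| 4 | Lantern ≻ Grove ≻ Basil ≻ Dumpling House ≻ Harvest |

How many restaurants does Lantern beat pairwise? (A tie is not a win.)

Lantern against each rival (11 friends):
Lantern vs Basil: Basil wins 7–4.
Lantern vs Dumpling House: 4 for Lantern, 7 for Dumpling House — Dumpling House by 7–4.
Lantern vs Harvest: Lantern wins 10–1.
Lantern–Grove: Grove 6–5.
Lantern beats Harvest; loses to Basil, Dumpling House, Grove — 1 pairwise win.

1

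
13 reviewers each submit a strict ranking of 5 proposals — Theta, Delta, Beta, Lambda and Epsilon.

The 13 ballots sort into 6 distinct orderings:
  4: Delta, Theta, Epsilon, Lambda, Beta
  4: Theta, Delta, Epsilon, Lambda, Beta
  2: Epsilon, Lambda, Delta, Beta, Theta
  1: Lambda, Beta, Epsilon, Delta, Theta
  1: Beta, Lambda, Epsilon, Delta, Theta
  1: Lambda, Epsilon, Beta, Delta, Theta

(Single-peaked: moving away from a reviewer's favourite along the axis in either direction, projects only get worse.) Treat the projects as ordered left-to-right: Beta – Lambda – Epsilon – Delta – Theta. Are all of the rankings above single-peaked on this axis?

Axis positions: Beta=1, Lambda=2, Epsilon=3, Delta=4, Theta=5.
Group 1 (peak Delta at position 4): ranking walks positions 4-5-3-2-1, expanding outward from the peak — single-peaked.
Group 2 (peak Theta at position 5): ranking walks positions 5-4-3-2-1, expanding outward from the peak — single-peaked.
Group 3 (peak Epsilon at position 3): ranking walks positions 3-2-4-1-5, expanding outward from the peak — single-peaked.
Group 4 (peak Lambda at position 2): ranking walks positions 2-1-3-4-5, expanding outward from the peak — single-peaked.
Group 5 (peak Beta at position 1): ranking walks positions 1-2-3-4-5, expanding outward from the peak — single-peaked.
Group 6 (peak Lambda at position 2): ranking walks positions 2-3-1-4-5, expanding outward from the peak — single-peaked.
Every ranking is single-peaked on this axis.

yes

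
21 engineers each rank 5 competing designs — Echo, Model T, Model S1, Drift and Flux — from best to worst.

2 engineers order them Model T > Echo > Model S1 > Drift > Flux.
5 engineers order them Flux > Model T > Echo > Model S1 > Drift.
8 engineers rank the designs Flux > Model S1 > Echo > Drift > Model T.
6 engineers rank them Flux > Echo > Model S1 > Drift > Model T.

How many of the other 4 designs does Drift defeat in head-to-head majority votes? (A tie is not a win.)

1

Drift against each rival (21 engineers):
Drift–Echo: Echo 21–0.
Drift vs Model T: Drift is ranked higher on 8+6 = 14 ballots, Model T on 7. Drift wins 14–7.
Drift vs Model S1: Model S1 wins 21–0.
Drift vs Flux: Drift is ranked higher on 2 ballots, Flux on 19. Flux wins 19–2.
Drift beats Model T; loses to Echo, Model S1, Flux — 1 pairwise win.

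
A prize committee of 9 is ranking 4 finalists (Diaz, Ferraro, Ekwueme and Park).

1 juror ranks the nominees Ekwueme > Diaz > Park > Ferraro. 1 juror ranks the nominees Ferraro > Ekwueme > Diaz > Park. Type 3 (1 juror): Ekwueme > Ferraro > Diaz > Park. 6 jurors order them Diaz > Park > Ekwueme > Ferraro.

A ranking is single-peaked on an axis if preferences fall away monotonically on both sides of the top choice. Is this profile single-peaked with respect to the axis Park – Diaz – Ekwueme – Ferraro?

yes

Axis positions: Park=1, Diaz=2, Ekwueme=3, Ferraro=4.
Type 1 (peak Ekwueme at position 3): ranking walks positions 3-2-1-4, expanding outward from the peak — single-peaked.
Type 2 (peak Ferraro at position 4): ranking walks positions 4-3-2-1, expanding outward from the peak — single-peaked.
Type 3 (peak Ekwueme at position 3): ranking walks positions 3-4-2-1, expanding outward from the peak — single-peaked.
Type 4 (peak Diaz at position 2): ranking walks positions 2-1-3-4, expanding outward from the peak — single-peaked.
Every ranking is single-peaked on this axis.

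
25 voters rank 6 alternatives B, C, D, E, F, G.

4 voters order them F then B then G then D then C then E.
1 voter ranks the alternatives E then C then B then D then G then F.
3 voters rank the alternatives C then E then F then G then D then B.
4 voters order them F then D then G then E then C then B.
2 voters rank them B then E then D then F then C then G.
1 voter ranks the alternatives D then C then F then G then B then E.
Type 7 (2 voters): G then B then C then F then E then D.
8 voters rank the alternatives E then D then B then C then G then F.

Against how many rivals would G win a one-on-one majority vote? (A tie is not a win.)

G against each rival (25 voters):
G vs B: G preferred on 3+4+1+2 = 10 ballots; B wins 15–10.
G vs C: 10 to 15, C.
G–D: D 16–9.
G vs E: E, 14–11.
G vs F: 11 to 14, F.
G beats no one; loses to B, C, D, E, F — 0 pairwise wins.

0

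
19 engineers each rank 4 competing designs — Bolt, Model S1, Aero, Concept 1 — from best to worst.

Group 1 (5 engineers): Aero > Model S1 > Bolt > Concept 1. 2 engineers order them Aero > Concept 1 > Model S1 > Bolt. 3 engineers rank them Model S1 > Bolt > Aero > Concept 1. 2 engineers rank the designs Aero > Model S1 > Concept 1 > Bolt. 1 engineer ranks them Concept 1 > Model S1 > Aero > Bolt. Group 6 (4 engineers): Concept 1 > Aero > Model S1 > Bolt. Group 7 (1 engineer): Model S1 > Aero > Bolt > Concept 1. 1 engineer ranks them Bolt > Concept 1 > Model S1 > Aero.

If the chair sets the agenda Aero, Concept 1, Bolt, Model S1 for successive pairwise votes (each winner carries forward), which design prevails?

Aero

Round 1: Aero vs Concept 1 — 13–6, Aero advances.
Round 2: Aero vs Bolt — 15–4, Aero advances.
Round 3: Aero vs Model S1 — 13–6, Aero advances.
The agenda winner is Aero.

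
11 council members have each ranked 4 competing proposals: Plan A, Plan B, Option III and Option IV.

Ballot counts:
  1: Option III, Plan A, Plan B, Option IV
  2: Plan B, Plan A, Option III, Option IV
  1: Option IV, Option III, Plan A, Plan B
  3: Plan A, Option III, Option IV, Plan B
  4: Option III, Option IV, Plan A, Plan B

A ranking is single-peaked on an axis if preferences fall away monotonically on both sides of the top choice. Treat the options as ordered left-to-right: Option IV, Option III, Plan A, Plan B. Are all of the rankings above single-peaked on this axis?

Axis positions: Option IV=1, Option III=2, Plan A=3, Plan B=4.
Faction 1 (peak Option III at position 2): ranking walks positions 2-3-4-1, expanding outward from the peak — single-peaked.
Faction 2 (peak Plan B at position 4): ranking walks positions 4-3-2-1, expanding outward from the peak — single-peaked.
Faction 3 (peak Option IV at position 1): ranking walks positions 1-2-3-4, expanding outward from the peak — single-peaked.
Faction 4 (peak Plan A at position 3): ranking walks positions 3-2-1-4, expanding outward from the peak — single-peaked.
Faction 5 (peak Option III at position 2): ranking walks positions 2-1-3-4, expanding outward from the peak — single-peaked.
Every ranking is single-peaked on this axis.

yes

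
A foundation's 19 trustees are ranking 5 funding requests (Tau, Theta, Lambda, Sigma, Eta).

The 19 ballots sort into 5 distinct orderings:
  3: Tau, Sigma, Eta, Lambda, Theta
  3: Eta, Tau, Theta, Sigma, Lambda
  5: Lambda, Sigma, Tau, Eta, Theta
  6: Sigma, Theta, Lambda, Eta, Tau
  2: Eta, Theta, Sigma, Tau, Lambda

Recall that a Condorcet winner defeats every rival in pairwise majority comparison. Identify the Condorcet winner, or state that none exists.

Pairwise majorities:
Tau vs Theta: Tau, 11–8.
Tau–Lambda: Lambda 11–8.
Tau vs Sigma: Sigma, 13–6.
Tau–Eta: Eta 11–8.
Theta–Lambda: Theta 11–8.
Theta vs Sigma: Sigma, 14–5.
Theta vs Eta: Eta wins 13–6.
Lambda–Sigma: Sigma 14–5.
Lambda–Eta: Lambda 11–8.
Sigma vs Eta: Sigma wins 14–5.
Sigma defeats every rival head-to-head and is the Condorcet winner.

Sigma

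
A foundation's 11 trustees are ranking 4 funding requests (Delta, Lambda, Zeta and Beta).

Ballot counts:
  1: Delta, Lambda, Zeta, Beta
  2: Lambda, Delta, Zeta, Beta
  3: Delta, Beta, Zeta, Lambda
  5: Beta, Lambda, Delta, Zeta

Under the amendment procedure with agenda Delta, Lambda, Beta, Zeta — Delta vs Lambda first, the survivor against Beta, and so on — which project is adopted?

Round 1: Delta vs Lambda — 4–7, Lambda advances.
Round 2: Lambda vs Beta — 3–8, Beta advances.
Round 3: Beta vs Zeta — 8–3, Beta advances.
The agenda winner is Beta.

Beta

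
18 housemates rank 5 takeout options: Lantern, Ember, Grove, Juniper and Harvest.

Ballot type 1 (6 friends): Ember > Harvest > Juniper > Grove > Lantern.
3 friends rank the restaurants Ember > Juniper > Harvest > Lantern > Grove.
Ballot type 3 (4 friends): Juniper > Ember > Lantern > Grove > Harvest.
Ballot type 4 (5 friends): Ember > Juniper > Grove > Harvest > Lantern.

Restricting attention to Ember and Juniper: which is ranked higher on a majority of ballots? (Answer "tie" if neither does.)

Ballots ranking Ember above Juniper: 6 + 3 + 5 = 14.
Ballots ranking Juniper above Ember: 18 − 14 = 4.
Ember wins the head-to-head 14–4.

Ember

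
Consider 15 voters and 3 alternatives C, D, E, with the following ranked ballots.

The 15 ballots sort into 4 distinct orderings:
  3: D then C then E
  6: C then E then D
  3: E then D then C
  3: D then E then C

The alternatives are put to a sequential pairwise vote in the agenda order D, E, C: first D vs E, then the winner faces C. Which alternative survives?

Round 1: D vs E — 6–9, E advances.
Round 2: E vs C — 6–9, C advances.
The agenda winner is C.

C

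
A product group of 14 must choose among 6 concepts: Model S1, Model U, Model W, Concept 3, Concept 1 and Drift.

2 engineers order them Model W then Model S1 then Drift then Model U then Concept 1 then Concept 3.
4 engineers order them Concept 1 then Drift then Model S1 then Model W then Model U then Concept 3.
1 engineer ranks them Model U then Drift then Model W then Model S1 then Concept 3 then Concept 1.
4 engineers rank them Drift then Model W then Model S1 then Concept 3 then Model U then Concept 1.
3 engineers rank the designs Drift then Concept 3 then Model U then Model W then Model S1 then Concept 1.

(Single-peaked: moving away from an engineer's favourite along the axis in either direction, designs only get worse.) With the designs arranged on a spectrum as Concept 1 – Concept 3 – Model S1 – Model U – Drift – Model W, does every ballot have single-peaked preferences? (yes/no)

no

Axis positions: Concept 1=1, Concept 3=2, Model S1=3, Model U=4, Drift=5, Model W=6.
Faction 1: ranking walks positions 6-3-5-4-1-2; Model S1 is ranked above Drift even though Drift lies between Model S1 and the peak Model W on the axis — preferences dip and rise again. Not single-peaked.
Faction 2: ranking walks positions 1-5-3-6-4-2; Drift is ranked above Concept 3 even though Concept 3 lies between Drift and the peak Concept 1 on the axis — preferences dip and rise again. Not single-peaked.
Faction 3 (peak Model U at position 4): ranking walks positions 4-5-6-3-2-1, expanding outward from the peak — single-peaked.
Faction 4: ranking walks positions 5-6-3-2-4-1; Model S1 is ranked above Model U even though Model U lies between Model S1 and the peak Drift on the axis — preferences dip and rise again. Not single-peaked.
Faction 5: ranking walks positions 5-2-4-6-3-1; Concept 3 is ranked above Model U even though Model U lies between Concept 3 and the peak Drift on the axis — preferences dip and rise again. Not single-peaked.
Faction 1 violates single-peakedness, so the profile is not single-peaked on this axis.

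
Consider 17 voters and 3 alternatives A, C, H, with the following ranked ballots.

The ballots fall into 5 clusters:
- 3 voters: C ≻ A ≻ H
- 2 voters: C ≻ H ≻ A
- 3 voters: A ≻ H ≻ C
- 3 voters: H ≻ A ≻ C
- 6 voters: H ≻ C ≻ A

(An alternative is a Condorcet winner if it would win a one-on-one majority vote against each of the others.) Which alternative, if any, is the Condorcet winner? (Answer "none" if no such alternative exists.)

H

Pairwise majorities:
A vs C: C wins 11–6.
A vs H: 3+3 = 6 for A, 11 for H — H by 11–6.
C vs H: H wins 12–5.
H beats each of A, C — H is the Condorcet winner.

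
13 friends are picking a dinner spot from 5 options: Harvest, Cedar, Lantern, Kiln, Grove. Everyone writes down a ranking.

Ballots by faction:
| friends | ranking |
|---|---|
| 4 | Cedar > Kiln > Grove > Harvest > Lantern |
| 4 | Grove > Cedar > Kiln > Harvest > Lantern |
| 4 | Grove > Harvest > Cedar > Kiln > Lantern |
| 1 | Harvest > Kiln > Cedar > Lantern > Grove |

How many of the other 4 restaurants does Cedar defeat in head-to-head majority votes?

Cedar against each rival (13 friends):
Cedar vs Harvest: Cedar wins 8–5.
Cedar vs Lantern: Cedar preferred on 4+4+4+1 = 13 ballots; Cedar wins 13–0.
Cedar vs Kiln: 12 to 1, Cedar.
Cedar vs Grove: Cedar preferred on 4+1 = 5 ballots; Grove wins 8–5.
Cedar beats Harvest, Lantern, Kiln; loses to Grove — 3 pairwise wins.

3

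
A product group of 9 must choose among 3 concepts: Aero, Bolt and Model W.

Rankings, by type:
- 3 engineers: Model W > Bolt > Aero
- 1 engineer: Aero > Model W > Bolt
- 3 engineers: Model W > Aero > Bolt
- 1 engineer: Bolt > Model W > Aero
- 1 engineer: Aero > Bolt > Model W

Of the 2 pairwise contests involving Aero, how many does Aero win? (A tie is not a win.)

Aero against each rival (9 engineers):
Aero vs Bolt: 5 to 4, Aero.
Aero vs Model W: Model W, 7–2.
Aero beats Bolt; loses to Model W — 1 pairwise win.

1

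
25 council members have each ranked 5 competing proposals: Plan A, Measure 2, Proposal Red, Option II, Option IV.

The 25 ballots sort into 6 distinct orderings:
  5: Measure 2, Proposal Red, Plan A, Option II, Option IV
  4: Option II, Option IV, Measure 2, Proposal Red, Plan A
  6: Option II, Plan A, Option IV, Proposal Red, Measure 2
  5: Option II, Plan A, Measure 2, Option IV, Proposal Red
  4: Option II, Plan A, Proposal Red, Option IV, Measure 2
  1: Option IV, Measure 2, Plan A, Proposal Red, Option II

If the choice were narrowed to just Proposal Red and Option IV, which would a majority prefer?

Option IV

Ballots ranking Proposal Red above Option IV: 5 + 4 = 9.
Ballots ranking Option IV above Proposal Red: 25 − 9 = 16.
Option IV wins the head-to-head 16–9.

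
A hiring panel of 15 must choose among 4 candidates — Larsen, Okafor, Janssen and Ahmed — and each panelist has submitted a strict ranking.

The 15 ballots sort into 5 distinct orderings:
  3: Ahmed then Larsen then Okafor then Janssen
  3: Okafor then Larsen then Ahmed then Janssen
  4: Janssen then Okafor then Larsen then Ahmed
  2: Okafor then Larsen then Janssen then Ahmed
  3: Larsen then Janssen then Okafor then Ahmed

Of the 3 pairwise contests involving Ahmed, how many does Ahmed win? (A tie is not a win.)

Ahmed against each rival (15 committee members):
Ahmed vs Larsen: Ahmed preferred on 3 ballots; Larsen wins 12–3.
Ahmed vs Okafor: Ahmed is ranked higher on 3 ballots, Okafor on 12. Okafor wins 12–3.
Ahmed–Janssen: Janssen 9–6.
Ahmed beats no one; loses to Larsen, Okafor, Janssen — 0 pairwise wins.

0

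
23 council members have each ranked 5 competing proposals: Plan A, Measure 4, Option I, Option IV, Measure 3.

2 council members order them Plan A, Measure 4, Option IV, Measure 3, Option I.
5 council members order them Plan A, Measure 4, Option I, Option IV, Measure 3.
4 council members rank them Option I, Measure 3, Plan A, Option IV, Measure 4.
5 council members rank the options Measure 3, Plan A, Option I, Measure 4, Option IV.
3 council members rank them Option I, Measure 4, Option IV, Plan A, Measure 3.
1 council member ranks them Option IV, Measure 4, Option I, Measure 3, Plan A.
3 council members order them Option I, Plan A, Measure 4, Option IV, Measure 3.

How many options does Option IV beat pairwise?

1

Option IV against each rival (23 council members):
Option IV vs Plan A: Plan A, 19–4.
Option IV–Measure 4: Measure 4 18–5.
Option IV vs Option I: 2+1 = 3 for Option IV, 20 for Option I — Option I by 20–3.
Option IV vs Measure 3: 2+5+3+1+3 = 14 for Option IV, 9 for Measure 3 — Option IV by 14–9.
Option IV beats Measure 3; loses to Plan A, Measure 4, Option I — 1 pairwise win.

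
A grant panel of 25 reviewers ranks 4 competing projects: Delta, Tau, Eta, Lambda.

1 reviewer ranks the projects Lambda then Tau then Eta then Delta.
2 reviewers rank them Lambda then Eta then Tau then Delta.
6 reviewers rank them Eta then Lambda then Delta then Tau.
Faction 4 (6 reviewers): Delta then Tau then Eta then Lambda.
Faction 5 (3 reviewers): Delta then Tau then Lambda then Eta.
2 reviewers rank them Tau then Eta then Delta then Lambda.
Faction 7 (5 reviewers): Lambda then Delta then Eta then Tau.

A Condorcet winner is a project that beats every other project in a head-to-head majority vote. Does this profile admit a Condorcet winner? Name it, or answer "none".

none

Pairwise majorities:
Delta vs Tau: Delta is ranked higher on 6+6+3+5 = 20 ballots, Tau on 5. Delta wins 20–5.
Delta vs Eta: 14 to 11, Delta.
Delta vs Lambda: Delta preferred on 6+3+2 = 11 ballots; Lambda wins 14–11.
Tau vs Eta: 1+6+3+2 = 12 for Tau, 13 for Eta — Eta by 13–12.
Tau vs Lambda: Tau is ranked higher on 6+3+2 = 11 ballots, Lambda on 14. Lambda wins 14–11.
Eta vs Lambda: 6+6+2 = 14 for Eta, 11 for Lambda — Eta by 14–11.
Every project loses at least once (Delta loses to Lambda; Tau loses to Delta; Eta loses to Delta; Lambda loses to Eta). The majority relation contains the cycle Delta → Eta → Lambda → Delta, so there is no Condorcet winner.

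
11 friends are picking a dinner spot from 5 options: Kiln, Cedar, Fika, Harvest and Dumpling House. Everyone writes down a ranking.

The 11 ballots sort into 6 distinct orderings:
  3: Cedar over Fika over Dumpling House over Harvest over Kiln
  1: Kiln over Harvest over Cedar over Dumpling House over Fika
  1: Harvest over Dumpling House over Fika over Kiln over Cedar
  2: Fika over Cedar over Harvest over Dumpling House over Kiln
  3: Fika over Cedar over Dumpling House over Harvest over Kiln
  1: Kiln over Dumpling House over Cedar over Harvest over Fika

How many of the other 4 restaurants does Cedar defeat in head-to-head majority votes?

3

Cedar against each rival (11 friends):
Cedar vs Kiln: 8 to 3, Cedar.
Cedar vs Fika: Fika wins 6–5.
Cedar vs Harvest: Cedar preferred on 3+2+3+1 = 9 ballots; Cedar wins 9–2.
Cedar vs Dumpling House: Cedar is ranked higher on 3+1+2+3 = 9 ballots, Dumpling House on 2. Cedar wins 9–2.
Cedar beats Kiln, Harvest, Dumpling House; loses to Fika — 3 pairwise wins.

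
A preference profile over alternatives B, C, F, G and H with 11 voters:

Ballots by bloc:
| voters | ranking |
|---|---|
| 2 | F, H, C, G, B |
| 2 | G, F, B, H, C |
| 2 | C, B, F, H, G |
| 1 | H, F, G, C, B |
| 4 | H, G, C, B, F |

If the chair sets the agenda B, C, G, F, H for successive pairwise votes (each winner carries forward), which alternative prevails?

Round 1: B vs C — 2–9, C advances.
Round 2: C vs G — 4–7, G advances.
Round 3: G vs F — 6–5, G advances.
Round 4: G vs H — 2–9, H advances.
H survives the agenda.

H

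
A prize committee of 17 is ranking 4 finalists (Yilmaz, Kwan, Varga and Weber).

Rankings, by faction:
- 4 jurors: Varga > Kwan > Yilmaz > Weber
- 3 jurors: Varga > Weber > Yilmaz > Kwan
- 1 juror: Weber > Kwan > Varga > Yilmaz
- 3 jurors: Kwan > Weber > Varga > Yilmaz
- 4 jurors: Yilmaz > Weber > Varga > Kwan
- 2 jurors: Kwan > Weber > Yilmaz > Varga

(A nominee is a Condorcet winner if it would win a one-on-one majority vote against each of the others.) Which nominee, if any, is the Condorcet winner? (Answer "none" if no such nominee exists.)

none

Check each pair by majority over 17 ballots:
Yilmaz vs Kwan: Yilmaz preferred on 3+4 = 7 ballots; Kwan wins 10–7.
Yilmaz vs Varga: 4+2 = 6 for Yilmaz, 11 for Varga — Varga by 11–6.
Yilmaz vs Weber: 4+4 = 8 for Yilmaz, 9 for Weber — Weber by 9–8.
Kwan vs Varga: Kwan preferred on 1+3+2 = 6 ballots; Varga wins 11–6.
Kwan vs Weber: Kwan preferred on 4+3+2 = 9 ballots; Kwan wins 9–8.
Varga vs Weber: Varga preferred on 4+3 = 7 ballots; Weber wins 10–7.
Each nominee drops at least one matchup (Yilmaz loses to Kwan; Kwan loses to Varga; Varga loses to Weber; Weber loses to Kwan); the cycle Kwan beats Weber beats Varga beats Kwan rules out a Condorcet winner.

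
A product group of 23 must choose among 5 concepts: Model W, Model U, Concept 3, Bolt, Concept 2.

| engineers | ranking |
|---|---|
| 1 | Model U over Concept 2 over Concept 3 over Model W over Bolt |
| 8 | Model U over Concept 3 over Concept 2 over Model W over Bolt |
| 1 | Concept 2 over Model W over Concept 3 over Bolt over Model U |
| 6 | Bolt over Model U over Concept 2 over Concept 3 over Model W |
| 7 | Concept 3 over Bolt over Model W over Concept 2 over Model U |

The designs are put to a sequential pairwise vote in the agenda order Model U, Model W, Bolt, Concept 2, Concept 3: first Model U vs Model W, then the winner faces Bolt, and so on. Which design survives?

Round 1: Model U vs Model W — 15–8, Model U advances.
Round 2: Model U vs Bolt — 9–14, Bolt advances.
Round 3: Bolt vs Concept 2 — 13–10, Bolt advances.
Round 4: Bolt vs Concept 3 — 6–17, Concept 3 advances.
Concept 3 survives the agenda.

Concept 3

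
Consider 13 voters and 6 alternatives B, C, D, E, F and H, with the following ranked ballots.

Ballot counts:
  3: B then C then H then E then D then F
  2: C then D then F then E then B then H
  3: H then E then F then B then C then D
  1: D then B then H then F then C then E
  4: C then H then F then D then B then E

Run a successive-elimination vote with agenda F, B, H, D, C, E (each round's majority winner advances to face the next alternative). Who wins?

C

Round 1: F vs B — 9–4, F advances.
Round 2: F vs H — 2–11, H advances.
Round 3: H vs D — 10–3, H advances.
Round 4: H vs C — 4–9, C advances.
Round 5: C vs E — 10–3, C advances.
The agenda winner is C.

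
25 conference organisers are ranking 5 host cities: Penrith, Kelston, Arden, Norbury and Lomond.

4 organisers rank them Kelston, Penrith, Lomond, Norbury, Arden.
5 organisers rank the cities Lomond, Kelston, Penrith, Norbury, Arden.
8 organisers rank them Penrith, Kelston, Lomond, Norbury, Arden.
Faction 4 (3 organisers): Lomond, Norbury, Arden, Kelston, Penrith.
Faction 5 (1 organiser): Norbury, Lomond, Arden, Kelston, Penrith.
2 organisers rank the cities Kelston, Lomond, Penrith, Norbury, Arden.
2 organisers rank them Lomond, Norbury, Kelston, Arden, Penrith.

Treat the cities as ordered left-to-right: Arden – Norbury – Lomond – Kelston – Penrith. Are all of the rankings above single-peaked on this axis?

yes

Axis positions: Arden=1, Norbury=2, Lomond=3, Kelston=4, Penrith=5.
Faction 1 (peak Kelston at position 4): ranking walks positions 4-5-3-2-1, expanding outward from the peak — single-peaked.
Faction 2 (peak Lomond at position 3): ranking walks positions 3-4-5-2-1, expanding outward from the peak — single-peaked.
Faction 3 (peak Penrith at position 5): ranking walks positions 5-4-3-2-1, expanding outward from the peak — single-peaked.
Faction 4 (peak Lomond at position 3): ranking walks positions 3-2-1-4-5, expanding outward from the peak — single-peaked.
Faction 5 (peak Norbury at position 2): ranking walks positions 2-3-1-4-5, expanding outward from the peak — single-peaked.
Faction 6 (peak Kelston at position 4): ranking walks positions 4-3-5-2-1, expanding outward from the peak — single-peaked.
Faction 7 (peak Lomond at position 3): ranking walks positions 3-2-4-1-5, expanding outward from the peak — single-peaked.
Every ranking is single-peaked on this axis.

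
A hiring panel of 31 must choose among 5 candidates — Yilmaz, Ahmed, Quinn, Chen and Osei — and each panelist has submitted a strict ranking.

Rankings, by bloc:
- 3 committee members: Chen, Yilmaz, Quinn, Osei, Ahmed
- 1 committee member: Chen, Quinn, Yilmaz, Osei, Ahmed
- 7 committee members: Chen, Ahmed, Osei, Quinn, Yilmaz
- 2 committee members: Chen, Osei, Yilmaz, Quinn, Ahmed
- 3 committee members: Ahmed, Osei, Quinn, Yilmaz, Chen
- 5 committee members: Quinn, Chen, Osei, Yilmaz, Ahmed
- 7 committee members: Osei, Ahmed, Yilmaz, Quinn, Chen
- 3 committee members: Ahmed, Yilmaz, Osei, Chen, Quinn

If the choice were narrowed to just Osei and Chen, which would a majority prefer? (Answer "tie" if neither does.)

Chen

Ballots ranking Osei above Chen: 3 + 7 + 3 = 13.
Ballots ranking Chen above Osei: 31 − 13 = 18.
Chen wins the head-to-head 18–13.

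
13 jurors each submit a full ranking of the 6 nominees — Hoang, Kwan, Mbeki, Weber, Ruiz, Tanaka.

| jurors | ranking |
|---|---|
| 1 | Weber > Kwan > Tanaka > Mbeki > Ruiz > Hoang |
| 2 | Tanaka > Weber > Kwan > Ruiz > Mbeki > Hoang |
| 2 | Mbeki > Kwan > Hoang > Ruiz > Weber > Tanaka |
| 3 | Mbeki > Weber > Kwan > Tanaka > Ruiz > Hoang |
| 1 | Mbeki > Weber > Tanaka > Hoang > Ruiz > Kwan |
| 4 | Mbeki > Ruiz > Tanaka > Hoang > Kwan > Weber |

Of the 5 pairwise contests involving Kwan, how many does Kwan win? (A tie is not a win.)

2

Kwan against each rival (13 jurors):
Kwan vs Hoang: Kwan wins 8–5.
Kwan vs Mbeki: 1+2 = 3 for Kwan, 10 for Mbeki — Mbeki by 10–3.
Kwan vs Weber: 2+4 = 6 for Kwan, 7 for Weber — Weber by 7–6.
Kwan vs Ruiz: Kwan wins 8–5.
Kwan vs Tanaka: 6 to 7, Tanaka.
Kwan beats Hoang, Ruiz; loses to Mbeki, Weber, Tanaka — 2 pairwise wins.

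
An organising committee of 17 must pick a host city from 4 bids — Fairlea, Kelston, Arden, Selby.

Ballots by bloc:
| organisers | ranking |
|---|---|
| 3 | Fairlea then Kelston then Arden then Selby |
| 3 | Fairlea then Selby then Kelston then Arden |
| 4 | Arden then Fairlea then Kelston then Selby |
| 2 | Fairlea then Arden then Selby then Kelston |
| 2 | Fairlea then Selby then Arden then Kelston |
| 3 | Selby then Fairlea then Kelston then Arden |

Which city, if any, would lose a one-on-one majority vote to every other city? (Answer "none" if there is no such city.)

Head-to-head results (17 organisers):
Fairlea vs Kelston: Fairlea is ranked higher on 3+3+4+2+2+3 = 17 ballots, Kelston on 0. Fairlea wins 17–0.
Fairlea–Arden: Fairlea 13–4.
Fairlea vs Selby: 3+3+4+2+2 = 14 for Fairlea, 3 for Selby — Fairlea by 14–3.
Kelston–Arden: Kelston 9–8.
Kelston vs Selby: Selby wins 10–7.
Arden–Selby: Arden 9–8.
Each city has at least one pairwise win (Fairlea beats Kelston; Kelston beats Arden; Arden beats Selby; Selby beats Kelston) — no Condorcet loser.

none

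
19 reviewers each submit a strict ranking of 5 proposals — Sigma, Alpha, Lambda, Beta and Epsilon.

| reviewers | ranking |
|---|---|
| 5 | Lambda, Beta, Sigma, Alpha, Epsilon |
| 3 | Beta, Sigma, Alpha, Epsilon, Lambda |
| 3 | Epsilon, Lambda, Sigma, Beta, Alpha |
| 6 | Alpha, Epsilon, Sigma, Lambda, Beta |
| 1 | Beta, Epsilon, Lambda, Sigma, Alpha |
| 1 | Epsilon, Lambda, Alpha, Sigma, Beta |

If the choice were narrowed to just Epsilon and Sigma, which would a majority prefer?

Epsilon

Ballots ranking Epsilon above Sigma: 3 + 6 + 1 + 1 = 11.
Ballots ranking Sigma above Epsilon: 19 − 11 = 8.
Epsilon wins the head-to-head 11–8.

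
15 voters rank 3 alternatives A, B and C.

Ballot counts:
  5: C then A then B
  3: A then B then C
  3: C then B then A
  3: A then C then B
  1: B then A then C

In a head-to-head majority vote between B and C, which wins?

Ballots ranking B above C: 3 + 1 = 4.
Ballots ranking C above B: 15 − 4 = 11.
C wins the head-to-head 11–4.

C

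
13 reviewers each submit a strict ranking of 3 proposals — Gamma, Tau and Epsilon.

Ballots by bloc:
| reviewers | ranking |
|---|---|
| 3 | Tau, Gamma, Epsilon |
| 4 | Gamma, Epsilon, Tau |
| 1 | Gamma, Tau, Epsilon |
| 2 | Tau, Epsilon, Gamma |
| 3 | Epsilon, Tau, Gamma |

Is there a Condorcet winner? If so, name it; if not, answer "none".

none

Check each pair by majority over 13 ballots:
Gamma vs Tau: 5 to 8, Tau.
Gamma vs Epsilon: 3+4+1 = 8 for Gamma, 5 for Epsilon — Gamma by 8–5.
Tau vs Epsilon: Tau is ranked higher on 3+1+2 = 6 ballots, Epsilon on 7. Epsilon wins 7–6.
Each project drops at least one matchup (Gamma loses to Tau; Tau loses to Epsilon; Epsilon loses to Gamma); the cycle Gamma beats Epsilon beats Tau beats Gamma rules out a Condorcet winner.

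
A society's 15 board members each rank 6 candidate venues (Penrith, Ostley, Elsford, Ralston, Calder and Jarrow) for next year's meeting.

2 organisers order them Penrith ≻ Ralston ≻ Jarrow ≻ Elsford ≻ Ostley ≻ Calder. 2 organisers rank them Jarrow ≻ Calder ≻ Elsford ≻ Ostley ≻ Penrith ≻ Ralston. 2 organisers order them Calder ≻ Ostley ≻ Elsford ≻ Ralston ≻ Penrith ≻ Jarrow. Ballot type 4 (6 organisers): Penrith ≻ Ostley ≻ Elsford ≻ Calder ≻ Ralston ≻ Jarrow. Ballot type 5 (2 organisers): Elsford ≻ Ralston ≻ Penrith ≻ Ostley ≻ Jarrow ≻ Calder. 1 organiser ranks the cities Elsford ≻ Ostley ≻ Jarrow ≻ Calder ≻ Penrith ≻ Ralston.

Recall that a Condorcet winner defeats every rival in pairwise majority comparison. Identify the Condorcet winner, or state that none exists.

Check each pair by majority over 15 ballots:
Penrith–Ostley: Penrith 10–5.
Penrith vs Elsford: Penrith wins 8–7.
Penrith vs Ralston: Penrith wins 11–4.
Penrith–Calder: Penrith 10–5.
Penrith–Jarrow: Penrith 12–3.
Ostley–Elsford: Ostley 8–7.
Ostley vs Ralston: Ostley, 11–4.
Ostley vs Calder: Ostley wins 11–4.
Ostley–Jarrow: Ostley 11–4.
Elsford vs Ralston: Elsford wins 13–2.
Elsford vs Calder: Elsford, 11–4.
Elsford–Jarrow: Elsford 11–4.
Ralston vs Calder: Calder wins 11–4.
Ralston–Jarrow: Ralston 12–3.
Calder–Jarrow: Calder 8–7.
Penrith beats each of Ostley, Elsford, Ralston, Calder, Jarrow — Penrith is the Condorcet winner.

Penrith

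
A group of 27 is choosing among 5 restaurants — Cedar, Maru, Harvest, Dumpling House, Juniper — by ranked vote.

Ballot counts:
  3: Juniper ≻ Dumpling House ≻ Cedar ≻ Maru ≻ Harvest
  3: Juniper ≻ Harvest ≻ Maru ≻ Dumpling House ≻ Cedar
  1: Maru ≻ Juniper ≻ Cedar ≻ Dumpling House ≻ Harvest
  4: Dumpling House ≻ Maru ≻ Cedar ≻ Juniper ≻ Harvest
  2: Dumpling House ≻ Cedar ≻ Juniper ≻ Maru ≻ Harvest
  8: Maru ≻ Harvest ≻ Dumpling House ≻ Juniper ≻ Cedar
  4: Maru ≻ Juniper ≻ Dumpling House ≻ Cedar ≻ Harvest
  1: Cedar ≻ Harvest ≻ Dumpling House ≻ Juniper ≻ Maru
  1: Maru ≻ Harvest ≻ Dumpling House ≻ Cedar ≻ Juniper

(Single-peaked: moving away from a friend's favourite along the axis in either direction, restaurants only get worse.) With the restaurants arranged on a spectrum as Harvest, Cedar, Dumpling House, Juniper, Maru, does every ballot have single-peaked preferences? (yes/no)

no

Axis positions: Harvest=1, Cedar=2, Dumpling House=3, Juniper=4, Maru=5.
Faction 1 (peak Juniper at position 4): ranking walks positions 4-3-2-5-1, expanding outward from the peak — single-peaked.
Faction 2: ranking walks positions 4-1-5-3-2; Harvest is ranked above Dumpling House even though Dumpling House lies between Harvest and the peak Juniper on the axis — preferences dip and rise again. Not single-peaked.
Faction 3: ranking walks positions 5-4-2-3-1; Cedar is ranked above Dumpling House even though Dumpling House lies between Cedar and the peak Maru on the axis — preferences dip and rise again. Not single-peaked.
Faction 4: ranking walks positions 3-5-2-4-1; Maru is ranked above Juniper even though Juniper lies between Maru and the peak Dumpling House on the axis — preferences dip and rise again. Not single-peaked.
Faction 5 (peak Dumpling House at position 3): ranking walks positions 3-2-4-5-1, expanding outward from the peak — single-peaked.
Faction 6: ranking walks positions 5-1-3-4-2; Harvest is ranked above Juniper even though Juniper lies between Harvest and the peak Maru on the axis — preferences dip and rise again. Not single-peaked.
Faction 7 (peak Maru at position 5): ranking walks positions 5-4-3-2-1, expanding outward from the peak — single-peaked.
Faction 8 (peak Cedar at position 2): ranking walks positions 2-1-3-4-5, expanding outward from the peak — single-peaked.
Faction 9: ranking walks positions 5-1-3-2-4; Harvest is ranked above Juniper even though Juniper lies between Harvest and the peak Maru on the axis — preferences dip and rise again. Not single-peaked.
Faction 2 violates single-peakedness, so the profile is not single-peaked on this axis.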